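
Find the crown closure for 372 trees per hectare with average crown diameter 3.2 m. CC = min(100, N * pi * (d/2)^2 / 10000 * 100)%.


(d/2)^2 = (3.2/2)^2 = 1.6^2 = 2.56
Crown area = 3.141593 * 2.56 = 8.04248 m^2
N * area / 10000 * 100 = 372 * 8.04248 / 10000 * 100 = 29.9180
CC = min(100, 29.9180) = 29.9180 ≈ 29.9%

29.9%


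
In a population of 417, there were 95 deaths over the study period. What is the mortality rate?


Mortality rate = 95 / 417 = 0.227818 ≈ 0.2278

0.2278


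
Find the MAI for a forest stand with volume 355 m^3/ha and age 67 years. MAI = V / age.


MAI = 355 / 67 = 5.2985 ≈ 5.30 m^3/ha/yr

5.30 m^3/ha/yr


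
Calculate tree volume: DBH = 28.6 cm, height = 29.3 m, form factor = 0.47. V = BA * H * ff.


(D/200)^2 = (28.6/200)^2 = 0.143^2 = 0.020449
BA = 3.141593 * 0.020449 = 0.0642424 m^2
V = 0.0642424 * 29.3 * 0.47 = 0.884682 ≈ 0.885 m^3

0.885 m^3


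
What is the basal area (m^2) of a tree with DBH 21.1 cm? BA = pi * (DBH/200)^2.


D/200 = 21.1/200 = 0.1055 m
(D/200)^2 = 0.1055^2 = 0.01113025
BA = 3.141593 * 0.01113025 = 0.0349667 ≈ 0.0350 m^2

0.0350 m^2


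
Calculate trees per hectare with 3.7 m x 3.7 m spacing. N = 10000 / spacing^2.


N = 10000 / 3.7^2 = 10000 / 13.69 = 730.460 ≈ 730 trees/ha

730 trees/ha


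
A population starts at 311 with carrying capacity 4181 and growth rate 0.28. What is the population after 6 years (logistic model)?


(K - N0)/N0 = (4181 - 311)/311 = 3870/311 = 12.4437
r*t = 0.28 * 6 = 1.68; exp(-1.68) = 0.186374
12.4437 * 0.186374 = 2.31918
1 + 2.31918 = 3.31918
N = 4181 / 3.31918 = 1259.65 ≈ 1260

1260


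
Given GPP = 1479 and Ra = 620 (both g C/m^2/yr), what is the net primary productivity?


NPP = GPP - Ra = 1479 - 620 = 859 g C/m^2/yr

859 g C/m^2/yr


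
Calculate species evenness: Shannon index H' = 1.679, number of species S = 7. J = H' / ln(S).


ln(7) = 1.94591
J = H' / ln(S) = 1.679 / 1.94591 = 0.862835 ≈ 0.8628

0.8628


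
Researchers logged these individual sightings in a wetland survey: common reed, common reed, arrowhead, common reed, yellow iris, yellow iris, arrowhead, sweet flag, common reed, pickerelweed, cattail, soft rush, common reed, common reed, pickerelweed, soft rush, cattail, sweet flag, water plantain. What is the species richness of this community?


Total individuals logged = 19
Distinct species (count of individuals): common reed (6), arrowhead (2), yellow iris (2), sweet flag (2), pickerelweed (2), cattail (2), soft rush (2), water plantain (1)
Species richness = number of distinct species = 8

8


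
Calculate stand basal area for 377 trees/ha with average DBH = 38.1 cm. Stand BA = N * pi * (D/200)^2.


(D/200)^2 = (38.1/200)^2 = 0.1905^2 = 0.03629025
Individual BA = 3.141593 * 0.03629025 = 0.114009 m^2
Stand BA = 377 * 0.114009 = 42.9814 ≈ 42.98 m^2/ha

42.98 m^2/ha


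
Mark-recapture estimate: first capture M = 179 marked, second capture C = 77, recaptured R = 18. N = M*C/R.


N = M * C / R = 179 * 77 / 18 = 13783 / 18 = 765.72 ≈ 766

766 individuals


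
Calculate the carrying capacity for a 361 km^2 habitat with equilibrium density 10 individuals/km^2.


K = 10 * 361 = 3610 individuals

3610 individuals


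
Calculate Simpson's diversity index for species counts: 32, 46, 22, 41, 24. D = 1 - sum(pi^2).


Total N = 32 + 46 + 22 + 41 + 24 = 165
Per-species terms:
  p = 32/165 = 0.193939; p^2 = 0.193939^2 = 0.037612
  p = 46/165 = 0.278788; p^2 = 0.278788^2 = 0.077723
  p = 22/165 = 0.133333; p^2 = 0.133333^2 = 0.017778
  p = 41/165 = 0.248485; p^2 = 0.248485^2 = 0.061745
  p = 24/165 = 0.145455; p^2 = 0.145455^2 = 0.021157
sum(p^2) = 0.037612 + 0.077723 + 0.017778 + 0.061745 + 0.021157 = 0.216015
D = 1 - 0.216015 = 0.783985 ≈ 0.7840

0.7840


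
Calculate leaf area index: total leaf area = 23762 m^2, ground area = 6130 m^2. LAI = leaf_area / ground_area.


LAI = 23762 / 6130 = 3.8763 ≈ 3.88

3.88


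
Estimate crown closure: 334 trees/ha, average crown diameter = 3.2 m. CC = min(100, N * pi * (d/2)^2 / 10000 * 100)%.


(d/2)^2 = (3.2/2)^2 = 1.6^2 = 2.56
Crown area = 3.141593 * 2.56 = 8.04248 m^2
N * area / 10000 * 100 = 334 * 8.04248 / 10000 * 100 = 26.8619
CC = min(100, 26.8619) = 26.8619 ≈ 26.9%

26.9%


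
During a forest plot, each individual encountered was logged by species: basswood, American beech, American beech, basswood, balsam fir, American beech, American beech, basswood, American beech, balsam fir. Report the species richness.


Total individuals logged = 10
Distinct species (count of individuals): basswood (3), American beech (5), balsam fir (2)
Species richness = number of distinct species = 3

3


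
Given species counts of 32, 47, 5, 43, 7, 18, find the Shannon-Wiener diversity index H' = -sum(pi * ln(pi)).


Total N = 32 + 47 + 5 + 43 + 7 + 18 = 152
Per-species terms:
  p = 32/152 = 0.210526; ln(p) = -1.558146; p*ln(p) = 0.210526 * (-1.558146) = -0.328030
  p = 47/152 = 0.309211; ln(p) = -1.173731; p*ln(p) = 0.309211 * (-1.173731) = -0.362931
  p = 5/152 = 0.032895; ln(p) = -3.414435; p*ln(p) = 0.032895 * (-3.414435) = -0.112318
  p = 43/152 = 0.282895; ln(p) = -1.262679; p*ln(p) = 0.282895 * (-1.262679) = -0.357206
  p = 7/152 = 0.046053; ln(p) = -3.077962; p*ln(p) = 0.046053 * (-3.077962) = -0.141749
  p = 18/152 = 0.118421; ln(p) = -2.133509; p*ln(p) = 0.118421 * (-2.133509) = -0.252652
sum(p*ln(p)) = (-0.328030) + (-0.362931) + (-0.112318) + (-0.357206) + (-0.141749) + (-0.252652) = -1.554886
H' = -(-1.554886) = 1.554886 ≈ 1.5549

1.5549


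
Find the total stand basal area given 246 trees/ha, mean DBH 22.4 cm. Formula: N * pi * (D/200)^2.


(D/200)^2 = (22.4/200)^2 = 0.112^2 = 0.012544
Individual BA = 3.141593 * 0.012544 = 0.0394081 m^2
Stand BA = 246 * 0.0394081 = 9.69439 ≈ 9.69 m^2/ha

9.69 m^2/ha


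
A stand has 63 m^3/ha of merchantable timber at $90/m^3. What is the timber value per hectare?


Value = 63 * 90 = $5670/ha

$5670/ha


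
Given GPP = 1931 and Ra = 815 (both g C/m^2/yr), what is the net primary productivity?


NPP = GPP - Ra = 1931 - 815 = 1116 g C/m^2/yr

1116 g C/m^2/yr


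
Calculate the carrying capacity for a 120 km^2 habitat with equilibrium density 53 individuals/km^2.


K = 53 * 120 = 6360 individuals

6360 individuals


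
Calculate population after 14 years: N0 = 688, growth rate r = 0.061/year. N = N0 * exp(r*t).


r*t = 0.061 * 14 = 0.854
exp(0.854) = 2.34902
N = 688 * 2.34902 = 1616.13 ≈ 1616

1616


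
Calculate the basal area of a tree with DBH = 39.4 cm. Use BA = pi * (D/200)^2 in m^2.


D/200 = 39.4/200 = 0.197 m
(D/200)^2 = 0.197^2 = 0.038809
BA = 3.141593 * 0.038809 = 0.121922 ≈ 0.1219 m^2

0.1219 m^2


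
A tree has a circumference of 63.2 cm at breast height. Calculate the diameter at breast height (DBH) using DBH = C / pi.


DBH = C / pi = 63.2 / 3.141593 = 20.1172 ≈ 20.12 cm

20.12 cm


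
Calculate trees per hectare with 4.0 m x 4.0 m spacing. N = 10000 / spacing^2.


N = 10000 / 4.0^2 = 10000 / 16 = 625.000 ≈ 625 trees/ha

625 trees/ha


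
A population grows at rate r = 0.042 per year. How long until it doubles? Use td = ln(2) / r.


td = ln(2) / 0.042 = 0.693147 / 0.042 = 16.5035 ≈ 16.5 years

16.5 years


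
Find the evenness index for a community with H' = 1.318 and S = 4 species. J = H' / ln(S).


ln(4) = 1.38629
J = H' / ln(S) = 1.318 / 1.38629 = 0.950739 ≈ 0.9507

0.9507


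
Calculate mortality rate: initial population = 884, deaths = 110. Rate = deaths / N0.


Mortality rate = 110 / 884 = 0.124434 ≈ 0.1244

0.1244


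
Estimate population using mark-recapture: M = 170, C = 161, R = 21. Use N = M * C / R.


N = M * C / R = 170 * 161 / 21 = 27370 / 21 = 1303.33 ≈ 1303

1303 individuals


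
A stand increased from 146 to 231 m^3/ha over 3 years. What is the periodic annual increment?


PAI = (V2 - V1) / period = (231 - 146) / 3 = 85 / 3 = 28.3333 ≈ 28.33 m^3/ha/yr

28.33 m^3/ha/yr


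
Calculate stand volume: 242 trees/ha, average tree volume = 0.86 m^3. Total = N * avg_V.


V_stand = 242 * 0.86 = 208.12 ≈ 208.1 m^3/ha

208.1 m^3/ha


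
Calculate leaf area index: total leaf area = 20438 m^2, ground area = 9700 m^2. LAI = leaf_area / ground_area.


LAI = 20438 / 9700 = 2.1070 ≈ 2.11

2.11


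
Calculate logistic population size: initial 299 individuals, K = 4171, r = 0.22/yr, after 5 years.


(K - N0)/N0 = (4171 - 299)/299 = 3872/299 = 12.9498
r*t = 0.22 * 5 = 1.1; exp(-1.1) = 0.332871
12.9498 * 0.332871 = 4.31061
1 + 4.31061 = 5.31061
N = 4171 / 5.31061 = 785.409 ≈ 785

785


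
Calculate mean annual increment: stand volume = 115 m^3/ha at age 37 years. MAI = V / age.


MAI = 115 / 37 = 3.1081 ≈ 3.11 m^3/ha/yr

3.11 m^3/ha/yr


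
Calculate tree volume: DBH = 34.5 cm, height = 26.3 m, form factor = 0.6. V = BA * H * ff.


(D/200)^2 = (34.5/200)^2 = 0.1725^2 = 0.02975625
BA = 3.141593 * 0.02975625 = 0.0934820 m^2
V = 0.0934820 * 26.3 * 0.6 = 1.47515 ≈ 1.475 m^3

1.475 m^3


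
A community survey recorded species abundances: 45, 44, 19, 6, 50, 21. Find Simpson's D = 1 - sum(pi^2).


Total N = 45 + 44 + 19 + 6 + 50 + 21 = 185
Per-species terms:
  p = 45/185 = 0.243243; p^2 = 0.243243^2 = 0.059167
  p = 44/185 = 0.237838; p^2 = 0.237838^2 = 0.056567
  p = 19/185 = 0.102703; p^2 = 0.102703^2 = 0.010548
  p = 6/185 = 0.032432; p^2 = 0.032432^2 = 0.001052
  p = 50/185 = 0.270270; p^2 = 0.270270^2 = 0.073046
  p = 21/185 = 0.113514; p^2 = 0.113514^2 = 0.012885
sum(p^2) = 0.059167 + 0.056567 + 0.010548 + 0.001052 + 0.073046 + 0.012885 = 0.213265
D = 1 - 0.213265 = 0.786735 ≈ 0.7867

0.7867


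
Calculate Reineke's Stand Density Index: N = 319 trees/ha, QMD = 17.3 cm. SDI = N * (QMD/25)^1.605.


QMD/25 = 17.3/25 = 0.692
(0.692)^1.605 = exp(1.605 * ln(0.692)) = exp(1.605 * (-0.368169)) = exp(-0.590911) = 0.553823
SDI = 319 * 0.553823 = 176.670 ≈ 177

177


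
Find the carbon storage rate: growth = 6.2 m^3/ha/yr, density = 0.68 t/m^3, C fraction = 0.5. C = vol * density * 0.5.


C = 6.2 * 0.68 * 0.5 = 2.108 ≈ 2.11 t C/ha/yr

2.11 t C/ha/yr


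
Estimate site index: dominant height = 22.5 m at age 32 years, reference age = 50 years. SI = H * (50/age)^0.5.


50/32 = 1.56250
(1.56250)^0.5 = 1.25000
SI = 22.5 * 1.25000 = 28.1250 ≈ 28.1 m

28.1 m


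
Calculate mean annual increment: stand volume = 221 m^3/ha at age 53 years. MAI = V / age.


MAI = 221 / 53 = 4.1698 ≈ 4.17 m^3/ha/yr

4.17 m^3/ha/yr


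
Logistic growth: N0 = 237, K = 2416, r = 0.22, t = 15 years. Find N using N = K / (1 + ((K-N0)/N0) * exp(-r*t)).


(K - N0)/N0 = (2416 - 237)/237 = 2179/237 = 9.19409
r*t = 0.22 * 15 = 3.3; exp(-3.3) = 0.0368832
9.19409 * 0.0368832 = 0.339107
1 + 0.339107 = 1.33911
N = 2416 / 1.33911 = 1804.18 ≈ 1804

1804


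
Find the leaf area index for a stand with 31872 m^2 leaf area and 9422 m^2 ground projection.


LAI = 31872 / 9422 = 3.3827 ≈ 3.38

3.38


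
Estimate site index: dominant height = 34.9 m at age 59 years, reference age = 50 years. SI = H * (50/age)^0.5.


50/59 = 0.847458
(0.847458)^0.5 = 0.920575
SI = 34.9 * 0.920575 = 32.1281 ≈ 32.1 m

32.1 m


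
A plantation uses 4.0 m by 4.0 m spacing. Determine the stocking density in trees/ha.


N = 10000 / 4.0^2 = 10000 / 16 = 625.000 ≈ 625 trees/ha

625 trees/ha


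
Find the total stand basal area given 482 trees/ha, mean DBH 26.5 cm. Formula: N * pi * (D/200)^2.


(D/200)^2 = (26.5/200)^2 = 0.1325^2 = 0.01755625
Individual BA = 3.141593 * 0.01755625 = 0.0551546 m^2
Stand BA = 482 * 0.0551546 = 26.5845 ≈ 26.58 m^2/ha

26.58 m^2/ha


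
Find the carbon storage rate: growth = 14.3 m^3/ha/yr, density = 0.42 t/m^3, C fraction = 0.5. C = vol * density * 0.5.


C = 14.3 * 0.42 * 0.5 = 3.003 ≈ 3.00 t C/ha/yr

3.00 t C/ha/yr


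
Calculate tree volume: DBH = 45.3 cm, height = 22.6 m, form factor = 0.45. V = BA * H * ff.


(D/200)^2 = (45.3/200)^2 = 0.2265^2 = 0.05130225
BA = 3.141593 * 0.05130225 = 0.161171 m^2
V = 0.161171 * 22.6 * 0.45 = 1.63911 ≈ 1.639 m^3

1.639 m^3


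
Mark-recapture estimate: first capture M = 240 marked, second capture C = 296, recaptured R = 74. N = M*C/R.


N = M * C / R = 240 * 296 / 74 = 71040 / 74 = 960

960 individuals


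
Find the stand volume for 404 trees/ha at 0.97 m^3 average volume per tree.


V_stand = 404 * 0.97 = 391.88 ≈ 391.9 m^3/ha

391.9 m^3/ha


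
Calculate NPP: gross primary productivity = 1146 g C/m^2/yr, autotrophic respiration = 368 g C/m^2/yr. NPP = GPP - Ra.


NPP = GPP - Ra = 1146 - 368 = 778 g C/m^2/yr

778 g C/m^2/yr


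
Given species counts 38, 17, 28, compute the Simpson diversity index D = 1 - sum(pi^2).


Total N = 38 + 17 + 28 = 83
Per-species terms:
  p = 38/83 = 0.457831; p^2 = 0.457831^2 = 0.209609
  p = 17/83 = 0.204819; p^2 = 0.204819^2 = 0.041951
  p = 28/83 = 0.337349; p^2 = 0.337349^2 = 0.113804
sum(p^2) = 0.209609 + 0.041951 + 0.113804 = 0.365364
D = 1 - 0.365364 = 0.634636 ≈ 0.6346

0.6346


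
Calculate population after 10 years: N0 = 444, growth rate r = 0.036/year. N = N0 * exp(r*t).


r*t = 0.036 * 10 = 0.36
exp(0.36) = 1.43333
N = 444 * 1.43333 = 636.399 ≈ 636

636


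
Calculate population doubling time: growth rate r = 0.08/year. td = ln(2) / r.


td = ln(2) / 0.08 = 0.693147 / 0.08 = 8.66434 ≈ 8.7 years

8.7 years


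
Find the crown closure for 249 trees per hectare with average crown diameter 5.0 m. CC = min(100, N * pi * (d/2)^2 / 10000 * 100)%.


(d/2)^2 = (5.0/2)^2 = 2.5^2 = 6.25
Crown area = 3.141593 * 6.25 = 19.6350 m^2
N * area / 10000 * 100 = 249 * 19.6350 / 10000 * 100 = 48.8912
CC = min(100, 48.8912) = 48.8912 ≈ 48.9%

48.9%


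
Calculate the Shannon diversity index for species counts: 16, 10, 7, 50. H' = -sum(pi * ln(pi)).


Total N = 16 + 10 + 7 + 50 = 83
Per-species terms:
  p = 16/83 = 0.192771; ln(p) = -1.646252; p*ln(p) = 0.192771 * (-1.646252) = -0.317350
  p = 10/83 = 0.120482; ln(p) = -2.116255; p*ln(p) = 0.120482 * (-2.116255) = -0.254971
  p = 7/83 = 0.084337; ln(p) = -2.472935; p*ln(p) = 0.084337 * (-2.472935) = -0.208560
  p = 50/83 = 0.602410; ln(p) = -0.506817; p*ln(p) = 0.602410 * (-0.506817) = -0.305312
sum(p*ln(p)) = (-0.317350) + (-0.254971) + (-0.208560) + (-0.305312) = -1.086193
H' = -(-1.086193) = 1.086193 ≈ 1.0862

1.0862


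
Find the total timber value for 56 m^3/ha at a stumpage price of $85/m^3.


Value = 56 * 85 = $4760/ha

$4760/ha


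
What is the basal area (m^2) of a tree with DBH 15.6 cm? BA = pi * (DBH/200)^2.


D/200 = 15.6/200 = 0.078 m
(D/200)^2 = 0.078^2 = 0.006084
BA = 3.141593 * 0.006084 = 0.0191135 ≈ 0.0191 m^2

0.0191 m^2


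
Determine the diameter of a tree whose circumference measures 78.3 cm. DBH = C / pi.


DBH = C / pi = 78.3 / 3.141593 = 24.9237 ≈ 24.92 cm

24.92 cm


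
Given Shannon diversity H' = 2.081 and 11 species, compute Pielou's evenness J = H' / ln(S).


ln(11) = 2.39790
J = H' / ln(S) = 2.081 / 2.39790 = 0.867843 ≈ 0.8678

0.8678


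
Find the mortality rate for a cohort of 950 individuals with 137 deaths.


Mortality rate = 137 / 950 = 0.144211 ≈ 0.1442

0.1442


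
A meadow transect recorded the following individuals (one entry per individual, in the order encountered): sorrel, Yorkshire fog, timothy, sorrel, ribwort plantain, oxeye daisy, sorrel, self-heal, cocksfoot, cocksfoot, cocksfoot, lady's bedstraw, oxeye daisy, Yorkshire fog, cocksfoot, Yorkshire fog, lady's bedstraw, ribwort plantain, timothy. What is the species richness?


Total individuals logged = 19
Distinct species (count of individuals): sorrel (3), Yorkshire fog (3), timothy (2), ribwort plantain (2), oxeye daisy (2), self-heal (1), cocksfoot (4), lady's bedstraw (2)
Species richness = number of distinct species = 8

8


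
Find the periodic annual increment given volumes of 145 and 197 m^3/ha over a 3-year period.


PAI = (V2 - V1) / period = (197 - 145) / 3 = 52 / 3 = 17.3333 ≈ 17.33 m^3/ha/yr

17.33 m^3/ha/yr


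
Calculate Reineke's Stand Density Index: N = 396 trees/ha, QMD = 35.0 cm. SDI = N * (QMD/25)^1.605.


QMD/25 = 35.0/25 = 1.4
(1.4)^1.605 = exp(1.605 * ln(1.4)) = exp(1.605 * 0.336472) = exp(0.540038) = 1.71607
SDI = 396 * 1.71607 = 679.564 ≈ 680

680


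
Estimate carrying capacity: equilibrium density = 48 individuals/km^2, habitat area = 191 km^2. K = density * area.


K = 48 * 191 = 9168 individuals

9168 individuals


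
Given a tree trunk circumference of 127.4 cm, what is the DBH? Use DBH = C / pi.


DBH = C / pi = 127.4 / 3.141593 = 40.5527 ≈ 40.55 cm

40.55 cm


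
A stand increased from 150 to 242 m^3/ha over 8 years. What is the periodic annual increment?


PAI = (V2 - V1) / period = (242 - 150) / 8 = 92 / 8 = 11.50 m^3/ha/yr

11.50 m^3/ha/yr


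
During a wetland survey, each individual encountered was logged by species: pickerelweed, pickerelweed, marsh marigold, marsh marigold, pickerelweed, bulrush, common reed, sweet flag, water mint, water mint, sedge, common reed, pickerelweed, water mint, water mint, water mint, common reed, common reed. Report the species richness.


Total individuals logged = 18
Distinct species (count of individuals): pickerelweed (4), marsh marigold (2), bulrush (1), common reed (4), sweet flag (1), water mint (5), sedge (1)
Species richness = number of distinct species = 7

7


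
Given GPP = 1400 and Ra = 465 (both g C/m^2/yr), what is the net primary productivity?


NPP = GPP - Ra = 1400 - 465 = 935 g C/m^2/yr

935 g C/m^2/yr


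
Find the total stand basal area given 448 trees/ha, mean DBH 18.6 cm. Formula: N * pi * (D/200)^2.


(D/200)^2 = (18.6/200)^2 = 0.093^2 = 0.008649
Individual BA = 3.141593 * 0.008649 = 0.0271716 m^2
Stand BA = 448 * 0.0271716 = 12.1729 ≈ 12.17 m^2/ha

12.17 m^2/ha


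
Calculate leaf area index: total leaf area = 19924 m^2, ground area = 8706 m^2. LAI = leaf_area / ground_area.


LAI = 19924 / 8706 = 2.2885 ≈ 2.29

2.29


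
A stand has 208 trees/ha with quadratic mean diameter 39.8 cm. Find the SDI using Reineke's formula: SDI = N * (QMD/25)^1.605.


QMD/25 = 39.8/25 = 1.592
(1.592)^1.605 = exp(1.605 * ln(1.592)) = exp(1.605 * 0.464991) = exp(0.746311) = 2.10920
SDI = 208 * 2.10920 = 438.714 ≈ 439

439


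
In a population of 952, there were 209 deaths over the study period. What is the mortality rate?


Mortality rate = 209 / 952 = 0.219538 ≈ 0.2195

0.2195


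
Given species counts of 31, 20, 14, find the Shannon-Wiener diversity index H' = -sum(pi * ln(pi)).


Total N = 31 + 20 + 14 = 65
Per-species terms:
  p = 31/65 = 0.476923; ln(p) = -0.740400; p*ln(p) = 0.476923 * (-0.740400) = -0.353114
  p = 20/65 = 0.307692; ln(p) = -1.178656; p*ln(p) = 0.307692 * (-1.178656) = -0.362663
  p = 14/65 = 0.215385; ln(p) = -1.535328; p*ln(p) = 0.215385 * (-1.535328) = -0.330687
sum(p*ln(p)) = (-0.353114) + (-0.362663) + (-0.330687) = -1.046464
H' = -(-1.046464) = 1.046464 ≈ 1.0465

1.0465


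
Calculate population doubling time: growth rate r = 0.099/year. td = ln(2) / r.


td = ln(2) / 0.099 = 0.693147 / 0.099 = 7.00148 ≈ 7.0 years

7.0 years


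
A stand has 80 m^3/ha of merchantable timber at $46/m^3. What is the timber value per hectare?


Value = 80 * 46 = $3680/ha

$3680/ha


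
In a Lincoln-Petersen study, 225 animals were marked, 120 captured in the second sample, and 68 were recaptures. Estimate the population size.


N = M * C / R = 225 * 120 / 68 = 27000 / 68 = 397.06 ≈ 397

397 individuals


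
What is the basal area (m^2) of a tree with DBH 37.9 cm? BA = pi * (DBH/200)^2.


D/200 = 37.9/200 = 0.1895 m
(D/200)^2 = 0.1895^2 = 0.03591025
BA = 3.141593 * 0.03591025 = 0.112815 ≈ 0.1128 m^2

0.1128 m^2


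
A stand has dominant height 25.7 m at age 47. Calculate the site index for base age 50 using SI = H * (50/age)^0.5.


50/47 = 1.06383
(1.06383)^0.5 = 1.03142
SI = 25.7 * 1.03142 = 26.5075 ≈ 26.5 m

26.5 m


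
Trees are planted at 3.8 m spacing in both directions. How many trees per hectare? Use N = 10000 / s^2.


N = 10000 / 3.8^2 = 10000 / 14.44 = 692.521 ≈ 693 trees/ha

693 trees/ha


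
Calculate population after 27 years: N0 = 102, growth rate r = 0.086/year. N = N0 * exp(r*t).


r*t = 0.086 * 27 = 2.322
exp(2.322) = 10.1960
N = 102 * 10.1960 = 1039.99 ≈ 1040

1040


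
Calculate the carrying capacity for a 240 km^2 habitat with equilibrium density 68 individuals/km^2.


K = 68 * 240 = 16320 individuals

16320 individuals


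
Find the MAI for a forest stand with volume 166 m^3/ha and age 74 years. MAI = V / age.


MAI = 166 / 74 = 2.2432 ≈ 2.24 m^3/ha/yr

2.24 m^3/ha/yr


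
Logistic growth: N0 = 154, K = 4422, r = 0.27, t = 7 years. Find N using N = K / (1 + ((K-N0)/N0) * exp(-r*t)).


(K - N0)/N0 = (4422 - 154)/154 = 4268/154 = 27.7143
r*t = 0.27 * 7 = 1.89; exp(-1.89) = 0.151072
27.7143 * 0.151072 = 4.18685
1 + 4.18685 = 5.18685
N = 4422 / 5.18685 = 852.541 ≈ 853

853


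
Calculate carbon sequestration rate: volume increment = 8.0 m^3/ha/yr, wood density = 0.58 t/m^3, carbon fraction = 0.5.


C = 8.0 * 0.58 * 0.5 = 2.32 t C/ha/yr

2.32 t C/ha/yr


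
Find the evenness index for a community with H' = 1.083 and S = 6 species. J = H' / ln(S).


ln(6) = 1.79176
J = H' / ln(S) = 1.083 / 1.79176 = 0.604434 ≈ 0.6044

0.6044


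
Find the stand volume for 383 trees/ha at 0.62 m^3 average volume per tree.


V_stand = 383 * 0.62 = 237.46 ≈ 237.5 m^3/ha

237.5 m^3/ha


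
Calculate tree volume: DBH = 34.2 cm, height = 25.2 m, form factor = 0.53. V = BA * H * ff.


(D/200)^2 = (34.2/200)^2 = 0.171^2 = 0.029241
BA = 3.141593 * 0.029241 = 0.0918633 m^2
V = 0.0918633 * 25.2 * 0.53 = 1.22693 ≈ 1.227 m^3

1.227 m^3


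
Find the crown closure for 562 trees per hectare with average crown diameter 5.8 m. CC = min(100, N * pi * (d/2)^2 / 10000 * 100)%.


(d/2)^2 = (5.8/2)^2 = 2.9^2 = 8.41
Crown area = 3.141593 * 8.41 = 26.4208 m^2
N * area / 10000 * 100 = 562 * 26.4208 / 10000 * 100 = 148.485
CC = min(100, 148.485) = 100%

100%


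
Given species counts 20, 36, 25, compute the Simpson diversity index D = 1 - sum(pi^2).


Total N = 20 + 36 + 25 = 81
Per-species terms:
  p = 20/81 = 0.246914; p^2 = 0.246914^2 = 0.060967
  p = 36/81 = 0.444444; p^2 = 0.444444^2 = 0.197530
  p = 25/81 = 0.308642; p^2 = 0.308642^2 = 0.095260
sum(p^2) = 0.060967 + 0.197530 + 0.095260 = 0.353757
D = 1 - 0.353757 = 0.646243 ≈ 0.6462

0.6462


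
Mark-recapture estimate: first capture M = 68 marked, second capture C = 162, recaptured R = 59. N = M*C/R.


N = M * C / R = 68 * 162 / 59 = 11016 / 59 = 186.71 ≈ 187

187 individuals


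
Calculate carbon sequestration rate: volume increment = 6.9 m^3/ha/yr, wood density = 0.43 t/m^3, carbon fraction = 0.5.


C = 6.9 * 0.43 * 0.5 = 1.4835 ≈ 1.48 t C/ha/yr

1.48 t C/ha/yr


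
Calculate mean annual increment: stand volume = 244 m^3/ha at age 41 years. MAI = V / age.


MAI = 244 / 41 = 5.9512 ≈ 5.95 m^3/ha/yr

5.95 m^3/ha/yr


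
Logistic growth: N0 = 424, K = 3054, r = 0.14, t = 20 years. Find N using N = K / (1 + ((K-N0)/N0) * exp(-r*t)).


(K - N0)/N0 = (3054 - 424)/424 = 2630/424 = 6.20283
r*t = 0.14 * 20 = 2.8; exp(-2.8) = 0.0608101
6.20283 * 0.0608101 = 0.377195
1 + 0.377195 = 1.37720
N = 3054 / 1.37720 = 2217.54 ≈ 2218

2218


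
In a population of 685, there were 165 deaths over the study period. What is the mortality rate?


Mortality rate = 165 / 685 = 0.240876 ≈ 0.2409

0.2409


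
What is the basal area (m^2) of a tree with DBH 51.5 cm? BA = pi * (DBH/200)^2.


D/200 = 51.5/200 = 0.2575 m
(D/200)^2 = 0.2575^2 = 0.06630625
BA = 3.141593 * 0.06630625 = 0.208307 ≈ 0.2083 m^2

0.2083 m^2


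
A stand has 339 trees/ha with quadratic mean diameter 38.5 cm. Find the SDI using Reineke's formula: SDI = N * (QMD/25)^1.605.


QMD/25 = 38.5/25 = 1.54
(1.54)^1.605 = exp(1.605 * ln(1.54)) = exp(1.605 * 0.431782) = exp(0.693010) = 1.99973
SDI = 339 * 1.99973 = 677.908 ≈ 678

678


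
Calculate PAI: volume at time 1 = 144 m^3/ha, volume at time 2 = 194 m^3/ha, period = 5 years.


PAI = (V2 - V1) / period = (194 - 144) / 5 = 50 / 5 = 10.00 m^3/ha/yr

10.00 m^3/ha/yr


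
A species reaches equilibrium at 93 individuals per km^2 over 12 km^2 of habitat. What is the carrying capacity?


K = 93 * 12 = 1116 individuals

1116 individuals


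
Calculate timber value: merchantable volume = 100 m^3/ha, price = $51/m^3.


Value = 100 * 51 = $5100/ha

$5100/ha


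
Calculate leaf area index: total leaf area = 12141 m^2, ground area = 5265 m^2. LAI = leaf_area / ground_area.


LAI = 12141 / 5265 = 2.3060 ≈ 2.31

2.31


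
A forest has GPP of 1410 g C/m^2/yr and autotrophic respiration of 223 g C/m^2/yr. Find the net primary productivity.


NPP = GPP - Ra = 1410 - 223 = 1187 g C/m^2/yr

1187 g C/m^2/yr


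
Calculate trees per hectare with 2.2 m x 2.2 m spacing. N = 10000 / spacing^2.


N = 10000 / 2.2^2 = 10000 / 4.84 = 2066.12 ≈ 2066 trees/ha

2066 trees/ha


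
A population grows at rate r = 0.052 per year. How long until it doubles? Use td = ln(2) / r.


td = ln(2) / 0.052 = 0.693147 / 0.052 = 13.3298 ≈ 13.3 years

13.3 years


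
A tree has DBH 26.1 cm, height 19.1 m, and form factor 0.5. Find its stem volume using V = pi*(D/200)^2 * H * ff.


(D/200)^2 = (26.1/200)^2 = 0.1305^2 = 0.01703025
BA = 3.141593 * 0.01703025 = 0.0535021 m^2
V = 0.0535021 * 19.1 * 0.5 = 0.510945 ≈ 0.511 m^3

0.511 m^3


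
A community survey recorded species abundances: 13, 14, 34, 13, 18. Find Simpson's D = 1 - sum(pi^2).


Total N = 13 + 14 + 34 + 13 + 18 = 92
Per-species terms:
  p = 13/92 = 0.141304; p^2 = 0.141304^2 = 0.019967
  p = 14/92 = 0.152174; p^2 = 0.152174^2 = 0.023157
  p = 34/92 = 0.369565; p^2 = 0.369565^2 = 0.136578
  p = 13/92 = 0.141304; p^2 = 0.141304^2 = 0.019967
  p = 18/92 = 0.195652; p^2 = 0.195652^2 = 0.038280
sum(p^2) = 0.019967 + 0.023157 + 0.136578 + 0.019967 + 0.038280 = 0.237949
D = 1 - 0.237949 = 0.762051 ≈ 0.7621

0.7621


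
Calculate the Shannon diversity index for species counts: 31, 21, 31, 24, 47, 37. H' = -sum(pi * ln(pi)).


Total N = 31 + 21 + 31 + 24 + 47 + 37 = 191
Per-species terms:
  p = 31/191 = 0.162304; ln(p) = -1.818284; p*ln(p) = 0.162304 * (-1.818284) = -0.295115
  p = 21/191 = 0.109948; ln(p) = -2.207748; p*ln(p) = 0.109948 * (-2.207748) = -0.242737
  p = 31/191 = 0.162304; ln(p) = -1.818284; p*ln(p) = 0.162304 * (-1.818284) = -0.295115
  p = 24/191 = 0.125654; ln(p) = -2.074223; p*ln(p) = 0.125654 * (-2.074223) = -0.260634
  p = 47/191 = 0.246073; ln(p) = -1.402127; p*ln(p) = 0.246073 * (-1.402127) = -0.345026
  p = 37/191 = 0.193717; ln(p) = -1.641357; p*ln(p) = 0.193717 * (-1.641357) = -0.317959
sum(p*ln(p)) = (-0.295115) + (-0.242737) + (-0.295115) + (-0.260634) + (-0.345026) + (-0.317959) = -1.756586
H' = -(-1.756586) = 1.756586 ≈ 1.7566

1.7566


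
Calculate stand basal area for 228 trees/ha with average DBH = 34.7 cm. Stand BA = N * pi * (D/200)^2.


(D/200)^2 = (34.7/200)^2 = 0.1735^2 = 0.03010225
Individual BA = 3.141593 * 0.03010225 = 0.0945690 m^2
Stand BA = 228 * 0.0945690 = 21.5617 ≈ 21.56 m^2/ha

21.56 m^2/ha


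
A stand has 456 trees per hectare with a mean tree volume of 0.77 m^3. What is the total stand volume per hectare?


V_stand = 456 * 0.77 = 351.12 ≈ 351.1 m^3/ha

351.1 m^3/ha


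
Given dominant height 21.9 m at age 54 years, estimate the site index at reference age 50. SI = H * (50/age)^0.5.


50/54 = 0.925926
(0.925926)^0.5 = 0.962250
SI = 21.9 * 0.962250 = 21.0733 ≈ 21.1 m

21.1 m


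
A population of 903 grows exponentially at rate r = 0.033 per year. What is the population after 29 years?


r*t = 0.033 * 29 = 0.957
exp(0.957) = 2.60387
N = 903 * 2.60387 = 2351.29 ≈ 2351

2351


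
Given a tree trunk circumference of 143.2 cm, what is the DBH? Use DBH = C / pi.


DBH = C / pi = 143.2 / 3.141593 = 45.5820 ≈ 45.58 cm

45.58 cm


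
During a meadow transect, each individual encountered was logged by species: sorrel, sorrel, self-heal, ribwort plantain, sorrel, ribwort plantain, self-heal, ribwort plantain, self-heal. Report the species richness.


Total individuals logged = 9
Distinct species (count of individuals): sorrel (3), self-heal (3), ribwort plantain (3)
Species richness = number of distinct species = 3

3


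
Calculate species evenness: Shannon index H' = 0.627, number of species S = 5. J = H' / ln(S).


ln(5) = 1.60944
J = H' / ln(S) = 0.627 / 1.60944 = 0.389576 ≈ 0.3896

0.3896


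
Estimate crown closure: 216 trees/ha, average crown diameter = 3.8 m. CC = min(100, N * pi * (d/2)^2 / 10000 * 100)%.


(d/2)^2 = (3.8/2)^2 = 1.9^2 = 3.61
Crown area = 3.141593 * 3.61 = 11.3412 m^2
N * area / 10000 * 100 = 216 * 11.3412 / 10000 * 100 = 24.4970
CC = min(100, 24.4970) = 24.4970 ≈ 24.5%

24.5%


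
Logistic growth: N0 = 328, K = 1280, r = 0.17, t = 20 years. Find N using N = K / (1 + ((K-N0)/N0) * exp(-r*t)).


(K - N0)/N0 = (1280 - 328)/328 = 952/328 = 2.90244
r*t = 0.17 * 20 = 3.4; exp(-3.4) = 0.0333733
2.90244 * 0.0333733 = 0.0968640
1 + 0.0968640 = 1.09686
N = 1280 / 1.09686 = 1166.97 ≈ 1167

1167


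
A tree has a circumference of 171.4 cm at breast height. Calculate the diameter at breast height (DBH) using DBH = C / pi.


DBH = C / pi = 171.4 / 3.141593 = 54.5583 ≈ 54.56 cm

54.56 cm


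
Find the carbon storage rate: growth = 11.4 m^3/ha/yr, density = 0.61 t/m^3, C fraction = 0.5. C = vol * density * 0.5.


C = 11.4 * 0.61 * 0.5 = 3.477 ≈ 3.48 t C/ha/yr

3.48 t C/ha/yr


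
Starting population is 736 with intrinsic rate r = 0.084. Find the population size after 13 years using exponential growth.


r*t = 0.084 * 13 = 1.092
exp(1.092) = 2.98023
N = 736 * 2.98023 = 2193.45 ≈ 2193

2193


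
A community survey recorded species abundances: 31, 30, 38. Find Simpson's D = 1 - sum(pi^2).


Total N = 31 + 30 + 38 = 99
Per-species terms:
  p = 31/99 = 0.313131; p^2 = 0.313131^2 = 0.098051
  p = 30/99 = 0.303030; p^2 = 0.303030^2 = 0.091827
  p = 38/99 = 0.383838; p^2 = 0.383838^2 = 0.147332
sum(p^2) = 0.098051 + 0.091827 + 0.147332 = 0.337210
D = 1 - 0.337210 = 0.662790 ≈ 0.6628

0.6628


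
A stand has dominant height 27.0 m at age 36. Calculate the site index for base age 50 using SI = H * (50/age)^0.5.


50/36 = 1.38889
(1.38889)^0.5 = 1.17851
SI = 27.0 * 1.17851 = 31.8198 ≈ 31.8 m

31.8 m


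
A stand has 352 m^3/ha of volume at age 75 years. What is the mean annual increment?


MAI = 352 / 75 = 4.6933 ≈ 4.69 m^3/ha/yr

4.69 m^3/ha/yr


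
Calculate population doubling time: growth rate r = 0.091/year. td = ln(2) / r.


td = ln(2) / 0.091 = 0.693147 / 0.091 = 7.61700 ≈ 7.6 years

7.6 years


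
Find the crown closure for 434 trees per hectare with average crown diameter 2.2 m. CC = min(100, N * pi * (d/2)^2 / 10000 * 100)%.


(d/2)^2 = (2.2/2)^2 = 1.1^2 = 1.21
Crown area = 3.141593 * 1.21 = 3.80133 m^2
N * area / 10000 * 100 = 434 * 3.80133 / 10000 * 100 = 16.4978
CC = min(100, 16.4978) = 16.4978 ≈ 16.5%

16.5%


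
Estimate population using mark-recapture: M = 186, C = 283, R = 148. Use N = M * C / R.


N = M * C / R = 186 * 283 / 148 = 52638 / 148 = 355.66 ≈ 356

356 individuals


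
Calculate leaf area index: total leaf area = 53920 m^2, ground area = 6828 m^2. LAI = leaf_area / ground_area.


LAI = 53920 / 6828 = 7.8969 ≈ 7.90

7.90


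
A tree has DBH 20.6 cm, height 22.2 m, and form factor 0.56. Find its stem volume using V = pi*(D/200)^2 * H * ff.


(D/200)^2 = (20.6/200)^2 = 0.103^2 = 0.010609
BA = 3.141593 * 0.010609 = 0.0333292 m^2
V = 0.0333292 * 22.2 * 0.56 = 0.414349 ≈ 0.414 m^3

0.414 m^3


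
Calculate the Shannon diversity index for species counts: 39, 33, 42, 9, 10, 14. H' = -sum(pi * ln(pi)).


Total N = 39 + 33 + 42 + 9 + 10 + 14 = 147
Per-species terms:
  p = 39/147 = 0.265306; ln(p) = -1.326871; p*ln(p) = 0.265306 * (-1.326871) = -0.352027
  p = 33/147 = 0.224490; ln(p) = -1.493924; p*ln(p) = 0.224490 * (-1.493924) = -0.335371
  p = 42/147 = 0.285714; ln(p) = -1.252764; p*ln(p) = 0.285714 * (-1.252764) = -0.357932
  p = 9/147 = 0.061224; ln(p) = -2.793216; p*ln(p) = 0.061224 * (-2.793216) = -0.171012
  p = 10/147 = 0.068027; ln(p) = -2.687851; p*ln(p) = 0.068027 * (-2.687851) = -0.182846
  p = 14/147 = 0.095238; ln(p) = -2.351376; p*ln(p) = 0.095238 * (-2.351376) = -0.223940
sum(p*ln(p)) = (-0.352027) + (-0.335371) + (-0.357932) + (-0.171012) + (-0.182846) + (-0.223940) = -1.623128
H' = -(-1.623128) = 1.623128 ≈ 1.6231

1.6231


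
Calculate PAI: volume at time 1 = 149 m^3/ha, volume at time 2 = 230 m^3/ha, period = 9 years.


PAI = (V2 - V1) / period = (230 - 149) / 9 = 81 / 9 = 9.00 m^3/ha/yr

9.00 m^3/ha/yr


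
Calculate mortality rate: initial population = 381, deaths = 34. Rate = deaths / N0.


Mortality rate = 34 / 381 = 0.089239 ≈ 0.0892

0.0892


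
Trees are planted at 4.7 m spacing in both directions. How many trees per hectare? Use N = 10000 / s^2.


N = 10000 / 4.7^2 = 10000 / 22.09 = 452.694 ≈ 453 trees/ha

453 trees/ha


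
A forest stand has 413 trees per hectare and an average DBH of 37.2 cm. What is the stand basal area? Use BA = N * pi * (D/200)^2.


(D/200)^2 = (37.2/200)^2 = 0.186^2 = 0.034596
Individual BA = 3.141593 * 0.034596 = 0.108687 m^2
Stand BA = 413 * 0.108687 = 44.8877 ≈ 44.89 m^2/ha

44.89 m^2/ha


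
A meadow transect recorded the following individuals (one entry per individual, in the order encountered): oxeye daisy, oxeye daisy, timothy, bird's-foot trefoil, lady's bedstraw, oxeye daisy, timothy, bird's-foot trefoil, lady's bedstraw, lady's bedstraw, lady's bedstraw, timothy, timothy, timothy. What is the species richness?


Total individuals logged = 14
Distinct species (count of individuals): oxeye daisy (3), timothy (5), bird's-foot trefoil (2), lady's bedstraw (4)
Species richness = number of distinct species = 4

4


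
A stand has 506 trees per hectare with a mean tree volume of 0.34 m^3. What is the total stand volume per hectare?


V_stand = 506 * 0.34 = 172.04 ≈ 172.0 m^3/ha

172.0 m^3/ha


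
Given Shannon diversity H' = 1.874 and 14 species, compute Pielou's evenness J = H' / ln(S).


ln(14) = 2.63906
J = H' / ln(S) = 1.874 / 2.63906 = 0.710101 ≈ 0.7101

0.7101


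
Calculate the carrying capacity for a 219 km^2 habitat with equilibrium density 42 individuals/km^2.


K = 42 * 219 = 9198 individuals

9198 individuals


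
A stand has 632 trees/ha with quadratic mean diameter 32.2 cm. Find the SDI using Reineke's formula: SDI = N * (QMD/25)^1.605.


QMD/25 = 32.2/25 = 1.288
(1.288)^1.605 = exp(1.605 * ln(1.288)) = exp(1.605 * 0.253091) = exp(0.406211) = 1.50112
SDI = 632 * 1.50112 = 948.708 ≈ 949

949


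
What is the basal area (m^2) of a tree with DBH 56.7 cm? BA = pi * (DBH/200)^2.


D/200 = 56.7/200 = 0.2835 m
(D/200)^2 = 0.2835^2 = 0.08037225
BA = 3.141593 * 0.08037225 = 0.252497 ≈ 0.2525 m^2

0.2525 m^2


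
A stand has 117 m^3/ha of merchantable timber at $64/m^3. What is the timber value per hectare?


Value = 117 * 64 = $7488/ha

$7488/ha


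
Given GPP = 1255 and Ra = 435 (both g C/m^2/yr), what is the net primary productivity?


NPP = GPP - Ra = 1255 - 435 = 820 g C/m^2/yr

820 g C/m^2/yr


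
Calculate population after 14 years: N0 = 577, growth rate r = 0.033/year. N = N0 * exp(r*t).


r*t = 0.033 * 14 = 0.462
exp(0.462) = 1.58725
N = 577 * 1.58725 = 915.843 ≈ 916

916


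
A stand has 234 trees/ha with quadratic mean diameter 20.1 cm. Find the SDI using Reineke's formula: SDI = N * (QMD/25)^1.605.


QMD/25 = 20.1/25 = 0.804
(0.804)^1.605 = exp(1.605 * ln(0.804)) = exp(1.605 * (-0.218156)) = exp(-0.350140) = 0.704589
SDI = 234 * 0.704589 = 164.874 ≈ 165

165


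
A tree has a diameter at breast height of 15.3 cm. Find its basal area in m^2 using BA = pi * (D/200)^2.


D/200 = 15.3/200 = 0.0765 m
(D/200)^2 = 0.0765^2 = 0.00585225
BA = 3.141593 * 0.00585225 = 0.0183854 ≈ 0.0184 m^2

0.0184 m^2


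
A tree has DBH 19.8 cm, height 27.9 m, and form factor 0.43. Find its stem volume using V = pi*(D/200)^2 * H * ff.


(D/200)^2 = (19.8/200)^2 = 0.099^2 = 0.009801
BA = 3.141593 * 0.009801 = 0.0307908 m^2
V = 0.0307908 * 27.9 * 0.43 = 0.369397 ≈ 0.369 m^3

0.369 m^3


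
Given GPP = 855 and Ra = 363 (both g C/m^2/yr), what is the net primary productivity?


NPP = GPP - Ra = 855 - 363 = 492 g C/m^2/yr

492 g C/m^2/yr


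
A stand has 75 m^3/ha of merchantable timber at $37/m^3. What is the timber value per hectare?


Value = 75 * 37 = $2775/ha

$2775/ha


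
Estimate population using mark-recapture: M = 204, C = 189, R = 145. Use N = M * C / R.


N = M * C / R = 204 * 189 / 145 = 38556 / 145 = 265.90 ≈ 266

266 individuals


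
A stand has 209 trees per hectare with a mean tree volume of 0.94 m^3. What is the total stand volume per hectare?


V_stand = 209 * 0.94 = 196.46 ≈ 196.5 m^3/ha

196.5 m^3/ha


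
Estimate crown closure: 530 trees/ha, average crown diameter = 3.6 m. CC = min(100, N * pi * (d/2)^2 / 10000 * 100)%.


(d/2)^2 = (3.6/2)^2 = 1.8^2 = 3.24
Crown area = 3.141593 * 3.24 = 10.1788 m^2
N * area / 10000 * 100 = 530 * 10.1788 / 10000 * 100 = 53.9476
CC = min(100, 53.9476) = 53.9476 ≈ 53.9%

53.9%


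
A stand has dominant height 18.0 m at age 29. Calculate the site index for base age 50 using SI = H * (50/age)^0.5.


50/29 = 1.72414
(1.72414)^0.5 = 1.31307
SI = 18.0 * 1.31307 = 23.6353 ≈ 23.6 m

23.6 m


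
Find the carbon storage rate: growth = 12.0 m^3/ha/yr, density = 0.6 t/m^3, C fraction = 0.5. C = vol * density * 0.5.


C = 12.0 * 0.6 * 0.5 = 3.60 t C/ha/yr

3.60 t C/ha/yr


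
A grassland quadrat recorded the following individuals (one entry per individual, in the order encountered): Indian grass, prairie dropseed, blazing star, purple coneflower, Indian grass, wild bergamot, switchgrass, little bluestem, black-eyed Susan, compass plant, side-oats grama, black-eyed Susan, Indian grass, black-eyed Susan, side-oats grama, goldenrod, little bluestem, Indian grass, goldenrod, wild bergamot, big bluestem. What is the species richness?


Total individuals logged = 21
Distinct species (count of individuals): Indian grass (4), prairie dropseed (1), blazing star (1), purple coneflower (1), wild bergamot (2), switchgrass (1), little bluestem (2), black-eyed Susan (3), compass plant (1), side-oats grama (2), goldenrod (2), big bluestem (1)
Species richness = number of distinct species = 12

12


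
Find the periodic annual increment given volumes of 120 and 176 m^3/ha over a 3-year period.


PAI = (V2 - V1) / period = (176 - 120) / 3 = 56 / 3 = 18.6667 ≈ 18.67 m^3/ha/yr

18.67 m^3/ha/yr


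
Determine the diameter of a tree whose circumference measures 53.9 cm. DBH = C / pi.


DBH = C / pi = 53.9 / 3.141593 = 17.1569 ≈ 17.16 cm

17.16 cm


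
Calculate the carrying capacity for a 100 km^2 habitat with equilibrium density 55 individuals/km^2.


K = 55 * 100 = 5500 individuals

5500 individuals


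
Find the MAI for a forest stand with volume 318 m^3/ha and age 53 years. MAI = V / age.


MAI = 318 / 53 = 6.00 m^3/ha/yr

6.00 m^3/ha/yr


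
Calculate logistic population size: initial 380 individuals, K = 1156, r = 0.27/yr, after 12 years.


(K - N0)/N0 = (1156 - 380)/380 = 776/380 = 2.04211
r*t = 0.27 * 12 = 3.24; exp(-3.24) = 0.0391639
2.04211 * 0.0391639 = 0.0799770
1 + 0.0799770 = 1.07998
N = 1156 / 1.07998 = 1070.39 ≈ 1070

1070


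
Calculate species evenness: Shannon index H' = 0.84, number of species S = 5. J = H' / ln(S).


ln(5) = 1.60944
J = H' / ln(S) = 0.84 / 1.60944 = 0.521921 ≈ 0.5219

0.5219
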